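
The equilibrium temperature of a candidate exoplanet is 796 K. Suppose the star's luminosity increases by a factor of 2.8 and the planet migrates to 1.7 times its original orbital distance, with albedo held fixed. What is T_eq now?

T_eq ∝ L^(1/4) · d^(−1/2).
T′ = 796 × 2.8^(1/4) / 1.7^(1/2) = 790 K.

T_eq ≈ 790 K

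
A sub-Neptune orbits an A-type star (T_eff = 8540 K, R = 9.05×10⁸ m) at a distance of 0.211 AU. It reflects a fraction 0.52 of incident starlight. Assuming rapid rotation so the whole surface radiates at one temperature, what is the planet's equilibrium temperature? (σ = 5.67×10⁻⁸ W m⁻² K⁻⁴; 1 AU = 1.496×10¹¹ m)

d = 0.211 AU = 3.16×10¹⁰ m.
L = 4πR_⋆²σT_⋆⁴ = 4π(9.05×10⁸)² × 5.67×10⁻⁸ × (8540)⁴ = 3.10×10²⁷ W.
S = L/(4πd²) = 2.48×10⁵ W m⁻².
Energy balance: absorbed = emitted ⇒ πR²·S(1−A) = 4πR²·σT_eq⁴, so T_eq⁴ = S(1−A)/(4σ).
T_eq = [2.48×10⁵ × 0.48 / (4 × 5.67×10⁻⁸)]^(1/4) = (5.25×10¹¹)^(1/4) = 851 K.

T_eq ≈ 851 K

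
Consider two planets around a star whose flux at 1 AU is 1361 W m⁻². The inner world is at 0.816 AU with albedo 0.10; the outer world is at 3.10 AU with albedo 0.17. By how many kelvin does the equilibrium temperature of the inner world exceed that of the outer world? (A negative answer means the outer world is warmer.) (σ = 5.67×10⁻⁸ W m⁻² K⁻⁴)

T_eq = [S₀(1−A)/(4σd²)]^(1/4), so T ∝ (1−A)^(1/4) / √d.
T₁ = [1361×0.90/(4×5.67×10⁻⁸×0.816²)]^(1/4) = 300.10 K.
T₂ = [1361×0.83/(4×5.67×10⁻⁸×3.10²)]^(1/4) = 150.88 K.

ΔT ≈ 149.2 K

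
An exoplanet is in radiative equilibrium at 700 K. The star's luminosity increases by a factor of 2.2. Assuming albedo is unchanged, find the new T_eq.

T_eq ∝ L^(1/4) · d^(−1/2).
T′ = 700 × 2.2^(1/4) = 853 K.

T_eq ≈ 853 K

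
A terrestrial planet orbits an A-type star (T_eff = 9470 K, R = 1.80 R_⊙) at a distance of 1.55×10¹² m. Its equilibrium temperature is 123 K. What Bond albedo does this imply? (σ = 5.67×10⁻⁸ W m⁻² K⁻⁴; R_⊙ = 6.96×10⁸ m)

A ≈ 0.83

R_⋆ = 1.80 × 6.96×10⁸ = 1.25×10⁹ m.
L = 4πR_⋆²σT_⋆⁴ = 4π(1.25×10⁹)² × 5.67×10⁻⁸ × (9470)⁴ = 8.99×10²⁷ W.
S = L/(4πd²) = 298 W m⁻².
From T_eq⁴ = S(1−A)/(4σ): 1−A = 4σT_eq⁴/S.
1−A = 4 × 5.67×10⁻⁸ × (123)⁴ / 298 = 0.174.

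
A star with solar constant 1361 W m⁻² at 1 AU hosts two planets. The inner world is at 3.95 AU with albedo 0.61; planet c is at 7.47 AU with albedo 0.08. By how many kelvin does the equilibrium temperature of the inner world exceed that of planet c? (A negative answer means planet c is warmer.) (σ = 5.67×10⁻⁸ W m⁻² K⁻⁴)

T_eq = [S₀(1−A)/(4σd²)]^(1/4), so T ∝ (1−A)^(1/4) / √d.
T₁ = [1361×0.39/(4×5.67×10⁻⁸×3.95²)]^(1/4) = 110.67 K.
T₂ = [1361×0.92/(4×5.67×10⁻⁸×7.47²)]^(1/4) = 99.73 K.

ΔT ≈ 10.9 K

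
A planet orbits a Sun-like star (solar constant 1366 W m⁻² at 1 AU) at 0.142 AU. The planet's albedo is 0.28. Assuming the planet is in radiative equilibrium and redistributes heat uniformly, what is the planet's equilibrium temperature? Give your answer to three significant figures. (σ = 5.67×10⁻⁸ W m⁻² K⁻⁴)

Flux at 0.142 AU: S = 1366/0.142² = 6.77×10⁴ W m⁻².
Energy balance: absorbed = emitted ⇒ πR²·S(1−A) = 4πR²·σT_eq⁴, so T_eq⁴ = S(1−A)/(4σ).
T_eq = [6.77×10⁴ × 0.72 / (4 × 5.67×10⁻⁸)]^(1/4) = (2.15×10¹¹)^(1/4) = 681 K.

T_eq ≈ 681 K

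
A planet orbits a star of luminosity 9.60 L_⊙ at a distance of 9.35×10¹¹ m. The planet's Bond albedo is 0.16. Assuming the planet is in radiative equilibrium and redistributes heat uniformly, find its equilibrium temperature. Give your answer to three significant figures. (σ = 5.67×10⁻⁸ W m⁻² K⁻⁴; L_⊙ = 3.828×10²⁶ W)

L = 9.60 × 3.828×10²⁶ = 3.67×10²⁷ W.
Flux: S = L/(4πd²) = 3.67×10²⁷/(4π×(9.35×10¹¹)²) = 335 W m⁻².
Energy balance: absorbed = emitted ⇒ πR²·S(1−A) = 4πR²·σT_eq⁴, so T_eq⁴ = S(1−A)/(4σ).
T_eq = [335 × 0.84 / (4 × 5.67×10⁻⁸)]^(1/4) = (1.24×10⁹)^(1/4) = 188 K.

T_eq ≈ 188 K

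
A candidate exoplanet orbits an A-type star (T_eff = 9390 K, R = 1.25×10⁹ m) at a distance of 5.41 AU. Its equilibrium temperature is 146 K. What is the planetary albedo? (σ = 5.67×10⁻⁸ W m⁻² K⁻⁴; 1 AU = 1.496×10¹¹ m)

A ≈ 0.90

d = 5.41 AU = 8.09×10¹¹ m.
L = 4πR_⋆²σT_⋆⁴ = 4π(1.25×10⁹)² × 5.67×10⁻⁸ × (9390)⁴ = 8.66×10²⁷ W.
S = L/(4πd²) = 1050 W m⁻².
From T_eq⁴ = S(1−A)/(4σ): 1−A = 4σT_eq⁴/S.
1−A = 4 × 5.67×10⁻⁸ × (146)⁴ / 1050 = 0.098.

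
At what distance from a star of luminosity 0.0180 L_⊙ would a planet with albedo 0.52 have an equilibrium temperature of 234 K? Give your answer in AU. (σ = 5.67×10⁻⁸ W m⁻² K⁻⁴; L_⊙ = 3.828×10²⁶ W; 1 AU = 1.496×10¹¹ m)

d ≈ 0.132 AU

L = 0.0180 × 3.828×10²⁶ = 6.89×10²⁴ W.
From T_eq⁴ = L(1−A)/(16πσd²): d = √[L(1−A)/(16πσT_eq⁴)].
d = √[6.89×10²⁴ × 0.48 / (16π × 5.67×10⁻⁸ × (234)⁴)] = 1.97×10¹⁰ m = 0.132 AU.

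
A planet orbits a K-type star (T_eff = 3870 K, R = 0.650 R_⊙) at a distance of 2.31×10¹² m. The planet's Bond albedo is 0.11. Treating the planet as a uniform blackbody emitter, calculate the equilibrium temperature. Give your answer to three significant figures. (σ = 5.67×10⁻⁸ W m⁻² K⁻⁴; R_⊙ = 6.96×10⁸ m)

T_eq ≈ 37.2 K

R_⋆ = 0.650 × 6.96×10⁸ = 4.52×10⁸ m.
L = 4πR_⋆²σT_⋆⁴ = 4π(4.52×10⁸)² × 5.67×10⁻⁸ × (3870)⁴ = 3.27×10²⁵ W.
S = L/(4πd²) = 0.488 W m⁻².
Energy balance: absorbed = emitted ⇒ πR²·S(1−A) = 4πR²·σT_eq⁴, so T_eq⁴ = S(1−A)/(4σ).
T_eq = [0.488 × 0.89 / (4 × 5.67×10⁻⁸)]^(1/4) = (1.91×10⁶)^(1/4) = 37.2 K.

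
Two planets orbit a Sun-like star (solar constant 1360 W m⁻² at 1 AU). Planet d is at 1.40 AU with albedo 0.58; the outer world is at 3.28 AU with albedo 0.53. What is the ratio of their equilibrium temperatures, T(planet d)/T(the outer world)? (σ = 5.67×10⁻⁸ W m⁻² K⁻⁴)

T_eq = [S₀(1−A)/(4σd²)]^(1/4), so T ∝ (1−A)^(1/4) / √d.
T₁ = [1360×0.42/(4×5.67×10⁻⁸×1.40²)]^(1/4) = 189.33 K.
T₂ = [1360×0.47/(4×5.67×10⁻⁸×3.28²)]^(1/4) = 127.22 K.

T₁/T₂ ≈ 1.488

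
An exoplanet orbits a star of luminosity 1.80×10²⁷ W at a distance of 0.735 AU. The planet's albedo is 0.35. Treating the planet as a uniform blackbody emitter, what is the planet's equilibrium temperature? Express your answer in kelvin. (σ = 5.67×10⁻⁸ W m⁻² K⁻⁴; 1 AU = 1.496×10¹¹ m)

d = 0.735 AU = 1.10×10¹¹ m.
Flux: S = L/(4πd²) = 1.80×10²⁷/(4π×(1.10×10¹¹)²) = 1.18×10⁴ W m⁻².
Energy balance: absorbed = emitted ⇒ πR²·S(1−A) = 4πR²·σT_eq⁴, so T_eq⁴ = S(1−A)/(4σ).
T_eq = [1.18×10⁴ × 0.65 / (4 × 5.67×10⁻⁸)]^(1/4) = (3.40×10¹⁰)^(1/4) = 429 K.

T_eq ≈ 429 K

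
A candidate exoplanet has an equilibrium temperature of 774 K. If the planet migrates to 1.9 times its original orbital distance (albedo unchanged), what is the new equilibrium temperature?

T_eq ∝ L^(1/4) · d^(−1/2).
T′ = 774 / 1.9^(1/2) = 562 K.

T_eq ≈ 562 K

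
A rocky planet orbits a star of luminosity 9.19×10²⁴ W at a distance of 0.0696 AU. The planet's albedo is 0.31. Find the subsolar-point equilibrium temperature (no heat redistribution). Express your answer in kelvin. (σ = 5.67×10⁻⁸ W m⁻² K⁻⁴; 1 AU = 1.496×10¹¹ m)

T_ss ≈ 535 K

d = 0.0696 AU = 1.04×10¹⁰ m.
Flux: S = L/(4πd²) = 9.19×10²⁴/(4π×(1.04×10¹⁰)²) = 6750 W m⁻².
At the subsolar point the surface absorbs S(1−A) and emits σT⁴ per unit area — no factor of 4, since only the local patch is in balance.
T = [6750 × 0.69 / 5.67×10⁻⁸]^(1/4) = (8.21×10¹⁰)^(1/4) = 535 K.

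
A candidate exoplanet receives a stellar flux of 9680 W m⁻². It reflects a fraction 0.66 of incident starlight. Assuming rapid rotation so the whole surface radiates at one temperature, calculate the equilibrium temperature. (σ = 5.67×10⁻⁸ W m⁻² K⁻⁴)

Energy balance: absorbed = emitted ⇒ πR²·S(1−A) = 4πR²·σT_eq⁴, so T_eq⁴ = S(1−A)/(4σ).
T_eq = [9680 × 0.34 / (4 × 5.67×10⁻⁸)]^(1/4) = (1.45×10¹⁰)^(1/4) = 347 K.

T_eq ≈ 347 K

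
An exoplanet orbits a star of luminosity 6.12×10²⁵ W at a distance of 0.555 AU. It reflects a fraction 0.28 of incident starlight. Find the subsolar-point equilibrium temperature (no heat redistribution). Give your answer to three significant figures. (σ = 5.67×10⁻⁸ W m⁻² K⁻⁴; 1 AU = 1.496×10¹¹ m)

T_ss ≈ 308 K

d = 0.555 AU = 8.30×10¹⁰ m.
Flux: S = L/(4πd²) = 6.12×10²⁵/(4π×(8.30×10¹⁰)²) = 706 W m⁻².
At the subsolar point the surface absorbs S(1−A) and emits σT⁴ per unit area — no factor of 4, since only the local patch is in balance.
T = [706 × 0.72 / 5.67×10⁻⁸]^(1/4) = (8.97×10⁹)^(1/4) = 308 K.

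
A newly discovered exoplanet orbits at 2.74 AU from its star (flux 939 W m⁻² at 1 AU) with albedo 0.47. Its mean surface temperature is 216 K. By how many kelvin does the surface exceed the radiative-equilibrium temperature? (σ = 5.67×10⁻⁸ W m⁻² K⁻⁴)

S = 939/2.74² = 125.1 W m⁻².
T_eq = [S(1−A)/(4σ)]^(1/4) = [125.1×0.53/(4×5.67×10⁻⁸)]^(1/4) = 130.8 K.
ΔT = T_surf − T_eq = 216 − 130.8.

ΔT ≈ 85.2 K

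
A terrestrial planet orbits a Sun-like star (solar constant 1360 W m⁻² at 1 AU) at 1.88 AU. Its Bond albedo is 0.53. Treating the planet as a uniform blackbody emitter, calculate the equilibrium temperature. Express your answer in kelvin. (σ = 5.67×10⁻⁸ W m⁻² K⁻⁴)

T_eq ≈ 168 K

Flux at 1.88 AU: S = 1360/1.88² = 385 W m⁻².
Energy balance: absorbed = emitted ⇒ πR²·S(1−A) = 4πR²·σT_eq⁴, so T_eq⁴ = S(1−A)/(4σ).
T_eq = [385 × 0.47 / (4 × 5.67×10⁻⁸)]^(1/4) = (7.97×10⁸)^(1/4) = 168 K.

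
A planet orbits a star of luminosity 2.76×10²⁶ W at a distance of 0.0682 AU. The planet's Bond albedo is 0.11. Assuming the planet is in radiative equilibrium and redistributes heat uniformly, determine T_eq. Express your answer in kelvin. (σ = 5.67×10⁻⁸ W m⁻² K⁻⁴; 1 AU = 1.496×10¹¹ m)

d = 0.0682 AU = 1.02×10¹⁰ m.
Flux: S = L/(4πd²) = 2.76×10²⁶/(4π×(1.02×10¹⁰)²) = 2.11×10⁵ W m⁻².
Energy balance: absorbed = emitted ⇒ πR²·S(1−A) = 4πR²·σT_eq⁴, so T_eq⁴ = S(1−A)/(4σ).
T_eq = [2.11×10⁵ × 0.89 / (4 × 5.67×10⁻⁸)]^(1/4) = (8.28×10¹¹)^(1/4) = 954 K.

T_eq ≈ 954 K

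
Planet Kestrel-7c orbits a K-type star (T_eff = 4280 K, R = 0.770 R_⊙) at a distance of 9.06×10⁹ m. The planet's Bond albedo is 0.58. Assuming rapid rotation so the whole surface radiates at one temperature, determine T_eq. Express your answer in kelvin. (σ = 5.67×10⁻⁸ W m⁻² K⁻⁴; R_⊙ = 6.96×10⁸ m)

R_⋆ = 0.770 × 6.96×10⁸ = 5.36×10⁸ m.
L = 4πR_⋆²σT_⋆⁴ = 4π(5.36×10⁸)² × 5.67×10⁻⁸ × (4280)⁴ = 6.87×10²⁵ W.
S = L/(4πd²) = 6.66×10⁴ W m⁻².
Energy balance: absorbed = emitted ⇒ πR²·S(1−A) = 4πR²·σT_eq⁴, so T_eq⁴ = S(1−A)/(4σ).
T_eq = [6.66×10⁴ × 0.42 / (4 × 5.67×10⁻⁸)]^(1/4) = (1.23×10¹¹)^(1/4) = 593 K.

T_eq ≈ 593 K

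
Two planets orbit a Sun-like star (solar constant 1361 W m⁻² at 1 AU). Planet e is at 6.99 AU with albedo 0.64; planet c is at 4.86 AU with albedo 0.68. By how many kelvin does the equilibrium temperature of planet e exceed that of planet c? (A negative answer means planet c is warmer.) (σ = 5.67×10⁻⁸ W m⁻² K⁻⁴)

T_eq = [S₀(1−A)/(4σd²)]^(1/4), so T ∝ (1−A)^(1/4) / √d.
T₁ = [1361×0.36/(4×5.67×10⁻⁸×6.99²)]^(1/4) = 81.54 K.
T₂ = [1361×0.32/(4×5.67×10⁻⁸×4.86²)]^(1/4) = 94.96 K.

ΔT ≈ -13.4 K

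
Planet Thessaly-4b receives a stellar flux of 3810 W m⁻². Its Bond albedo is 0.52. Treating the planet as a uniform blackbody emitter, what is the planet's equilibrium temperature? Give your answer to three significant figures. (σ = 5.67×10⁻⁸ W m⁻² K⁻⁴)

Energy balance: absorbed = emitted ⇒ πR²·S(1−A) = 4πR²·σT_eq⁴, so T_eq⁴ = S(1−A)/(4σ).
T_eq = [3810 × 0.48 / (4 × 5.67×10⁻⁸)]^(1/4) = (8.06×10⁹)^(1/4) = 300 K.

T_eq ≈ 300 K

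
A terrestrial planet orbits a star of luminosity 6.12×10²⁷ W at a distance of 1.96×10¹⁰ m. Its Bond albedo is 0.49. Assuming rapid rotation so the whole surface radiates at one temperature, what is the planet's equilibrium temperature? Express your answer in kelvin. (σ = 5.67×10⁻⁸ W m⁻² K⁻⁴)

Flux: S = L/(4πd²) = 6.12×10²⁷/(4π×(1.96×10¹⁰)²) = 1.27×10⁶ W m⁻².
Energy balance: absorbed = emitted ⇒ πR²·S(1−A) = 4πR²·σT_eq⁴, so T_eq⁴ = S(1−A)/(4σ).
T_eq = [1.27×10⁶ × 0.51 / (4 × 5.67×10⁻⁸)]^(1/4) = (2.85×10¹²)^(1/4) = 1300 K.

T_eq ≈ 1300 K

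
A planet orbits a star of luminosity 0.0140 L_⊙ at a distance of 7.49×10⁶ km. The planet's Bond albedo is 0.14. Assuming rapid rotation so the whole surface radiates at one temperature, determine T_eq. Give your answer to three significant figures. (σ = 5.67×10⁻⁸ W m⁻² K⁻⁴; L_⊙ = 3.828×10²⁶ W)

d = 7.49×10⁶ km = 7.49×10⁹ m.
L = 0.0140 × 3.828×10²⁶ = 5.36×10²⁴ W.
Flux: S = L/(4πd²) = 5.36×10²⁴/(4π×(7.49×10⁹)²) = 7600 W m⁻².
Energy balance: absorbed = emitted ⇒ πR²·S(1−A) = 4πR²·σT_eq⁴, so T_eq⁴ = S(1−A)/(4σ).
T_eq = [7600 × 0.86 / (4 × 5.67×10⁻⁸)]^(1/4) = (2.88×10¹⁰)^(1/4) = 412 K.

T_eq ≈ 412 K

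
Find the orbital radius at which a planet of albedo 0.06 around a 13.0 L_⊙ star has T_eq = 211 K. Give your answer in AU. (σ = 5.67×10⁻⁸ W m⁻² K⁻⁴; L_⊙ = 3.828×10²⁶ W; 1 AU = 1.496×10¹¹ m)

d ≈ 6.08 AU

L = 13.0 × 3.828×10²⁶ = 4.98×10²⁷ W.
From T_eq⁴ = L(1−A)/(16πσd²): d = √[L(1−A)/(16πσT_eq⁴)].
d = √[4.98×10²⁷ × 0.94 / (16π × 5.67×10⁻⁸ × (211)⁴)] = 9.10×10¹¹ m = 6.08 AU.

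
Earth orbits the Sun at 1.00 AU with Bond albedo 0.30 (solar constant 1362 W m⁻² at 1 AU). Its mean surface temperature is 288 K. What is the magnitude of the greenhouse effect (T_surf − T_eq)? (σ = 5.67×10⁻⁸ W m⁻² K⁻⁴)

ΔT ≈ 33.4 K

S = 1362/1.00² = 1362 W m⁻².
T_eq = [S(1−A)/(4σ)]^(1/4) = [1362×0.70/(4×5.67×10⁻⁸)]^(1/4) = 254.6 K.
ΔT = T_surf − T_eq = 288 − 254.6.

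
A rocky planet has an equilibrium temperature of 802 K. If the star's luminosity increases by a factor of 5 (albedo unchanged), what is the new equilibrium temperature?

T_eq ∝ L^(1/4) · d^(−1/2).
T′ = 802 × 5^(1/4) = 1200 K.

T_eq ≈ 1200 K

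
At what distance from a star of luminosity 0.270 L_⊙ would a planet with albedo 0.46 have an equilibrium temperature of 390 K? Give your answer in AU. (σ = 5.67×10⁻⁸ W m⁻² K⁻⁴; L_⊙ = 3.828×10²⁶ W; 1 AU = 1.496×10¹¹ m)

L = 0.270 × 3.828×10²⁶ = 1.03×10²⁶ W.
From T_eq⁴ = L(1−A)/(16πσd²): d = √[L(1−A)/(16πσT_eq⁴)].
d = √[1.03×10²⁶ × 0.54 / (16π × 5.67×10⁻⁸ × (390)⁴)] = 2.91×10¹⁰ m = 0.194 AU.

d ≈ 0.194 AU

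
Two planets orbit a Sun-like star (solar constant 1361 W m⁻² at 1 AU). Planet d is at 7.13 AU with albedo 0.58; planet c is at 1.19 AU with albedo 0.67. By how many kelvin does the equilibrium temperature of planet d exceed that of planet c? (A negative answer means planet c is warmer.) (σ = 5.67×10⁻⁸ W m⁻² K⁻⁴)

T_eq = [S₀(1−A)/(4σd²)]^(1/4), so T ∝ (1−A)^(1/4) / √d.
T₁ = [1361×0.42/(4×5.67×10⁻⁸×7.13²)]^(1/4) = 83.91 K.
T₂ = [1361×0.33/(4×5.67×10⁻⁸×1.19²)]^(1/4) = 193.38 K.

ΔT ≈ -109.5 K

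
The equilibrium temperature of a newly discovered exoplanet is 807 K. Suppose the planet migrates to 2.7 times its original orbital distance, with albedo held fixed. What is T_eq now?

T_eq ∝ L^(1/4) · d^(−1/2).
T′ = 807 / 2.7^(1/2) = 491 K.

T_eq ≈ 491 K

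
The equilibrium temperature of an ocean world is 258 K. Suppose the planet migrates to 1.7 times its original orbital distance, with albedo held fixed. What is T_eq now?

T_eq ∝ L^(1/4) · d^(−1/2).
T′ = 258 / 1.7^(1/2) = 198 K.

T_eq ≈ 198 K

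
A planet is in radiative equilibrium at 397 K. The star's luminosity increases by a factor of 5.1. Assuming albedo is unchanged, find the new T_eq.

T_eq ≈ 597 K

T_eq ∝ L^(1/4) · d^(−1/2).
T′ = 397 × 5.1^(1/4) = 597 K.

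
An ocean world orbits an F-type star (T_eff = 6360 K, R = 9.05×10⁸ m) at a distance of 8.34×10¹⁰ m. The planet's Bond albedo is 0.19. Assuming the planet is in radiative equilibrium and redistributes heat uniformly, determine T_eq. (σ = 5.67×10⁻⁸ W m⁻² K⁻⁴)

L = 4πR_⋆²σT_⋆⁴ = 4π(9.05×10⁸)² × 5.67×10⁻⁸ × (6360)⁴ = 9.55×10²⁶ W.
S = L/(4πd²) = 1.09×10⁴ W m⁻².
Energy balance: absorbed = emitted ⇒ πR²·S(1−A) = 4πR²·σT_eq⁴, so T_eq⁴ = S(1−A)/(4σ).
T_eq = [1.09×10⁴ × 0.81 / (4 × 5.67×10⁻⁸)]^(1/4) = (3.90×10¹⁰)^(1/4) = 444 K.

T_eq ≈ 444 K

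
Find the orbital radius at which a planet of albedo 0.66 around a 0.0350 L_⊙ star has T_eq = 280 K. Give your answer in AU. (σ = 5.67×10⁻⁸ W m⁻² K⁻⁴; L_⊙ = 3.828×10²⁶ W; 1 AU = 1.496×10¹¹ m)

d ≈ 0.108 AU

L = 0.0350 × 3.828×10²⁶ = 1.34×10²⁵ W.
From T_eq⁴ = L(1−A)/(16πσd²): d = √[L(1−A)/(16πσT_eq⁴)].
d = √[1.34×10²⁵ × 0.34 / (16π × 5.67×10⁻⁸ × (280)⁴)] = 1.61×10¹⁰ m = 0.108 AU.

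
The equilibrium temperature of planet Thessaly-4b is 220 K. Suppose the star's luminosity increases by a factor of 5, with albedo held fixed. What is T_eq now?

T_eq ≈ 329 K

T_eq ∝ L^(1/4) · d^(−1/2).
T′ = 220 × 5^(1/4) = 329 K.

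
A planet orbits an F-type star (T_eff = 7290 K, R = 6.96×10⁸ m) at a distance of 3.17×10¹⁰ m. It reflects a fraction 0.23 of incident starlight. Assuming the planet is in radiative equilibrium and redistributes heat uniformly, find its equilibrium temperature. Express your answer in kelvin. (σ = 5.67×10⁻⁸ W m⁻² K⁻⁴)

T_eq ≈ 716 K

L = 4πR_⋆²σT_⋆⁴ = 4π(6.96×10⁸)² × 5.67×10⁻⁸ × (7290)⁴ = 9.75×10²⁶ W.
S = L/(4πd²) = 7.72×10⁴ W m⁻².
Energy balance: absorbed = emitted ⇒ πR²·S(1−A) = 4πR²·σT_eq⁴, so T_eq⁴ = S(1−A)/(4σ).
T_eq = [7.72×10⁴ × 0.77 / (4 × 5.67×10⁻⁸)]^(1/4) = (2.62×10¹¹)^(1/4) = 716 K.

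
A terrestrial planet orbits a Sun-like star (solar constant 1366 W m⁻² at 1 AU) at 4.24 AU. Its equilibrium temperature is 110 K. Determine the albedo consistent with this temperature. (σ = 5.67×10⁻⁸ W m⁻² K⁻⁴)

Flux at 4.24 AU: S = 1366/4.24² = 76.0 W m⁻².
From T_eq⁴ = S(1−A)/(4σ): 1−A = 4σT_eq⁴/S.
1−A = 4 × 5.67×10⁻⁸ × (110)⁴ / 76.0 = 0.437.

A ≈ 0.56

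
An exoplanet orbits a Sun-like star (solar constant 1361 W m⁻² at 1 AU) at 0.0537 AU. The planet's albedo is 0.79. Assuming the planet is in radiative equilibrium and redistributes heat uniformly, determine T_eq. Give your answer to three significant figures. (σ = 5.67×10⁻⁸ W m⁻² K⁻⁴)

Flux at 0.0537 AU: S = 1361/0.0537² = 4.72×10⁵ W m⁻².
Energy balance: absorbed = emitted ⇒ πR²·S(1−A) = 4πR²·σT_eq⁴, so T_eq⁴ = S(1−A)/(4σ).
T_eq = [4.72×10⁵ × 0.21 / (4 × 5.67×10⁻⁸)]^(1/4) = (4.37×10¹¹)^(1/4) = 813 K.

T_eq ≈ 813 K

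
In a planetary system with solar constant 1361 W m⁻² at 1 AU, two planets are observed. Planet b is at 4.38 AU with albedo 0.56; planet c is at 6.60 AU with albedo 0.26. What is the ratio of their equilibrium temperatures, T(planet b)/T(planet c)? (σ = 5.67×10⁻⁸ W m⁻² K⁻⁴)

T₁/T₂ ≈ 1.078

T_eq = [S₀(1−A)/(4σd²)]^(1/4), so T ∝ (1−A)^(1/4) / √d.
T₁ = [1361×0.44/(4×5.67×10⁻⁸×4.38²)]^(1/4) = 108.31 K.
T₂ = [1361×0.74/(4×5.67×10⁻⁸×6.60²)]^(1/4) = 100.48 K.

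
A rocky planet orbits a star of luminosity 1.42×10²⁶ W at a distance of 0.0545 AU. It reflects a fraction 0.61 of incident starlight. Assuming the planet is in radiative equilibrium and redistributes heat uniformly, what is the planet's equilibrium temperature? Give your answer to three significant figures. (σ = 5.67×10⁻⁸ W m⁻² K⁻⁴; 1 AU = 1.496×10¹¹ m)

d = 0.0545 AU = 8.15×10⁹ m.
Flux: S = L/(4πd²) = 1.42×10²⁶/(4π×(8.15×10⁹)²) = 1.70×10⁵ W m⁻².
Energy balance: absorbed = emitted ⇒ πR²·S(1−A) = 4πR²·σT_eq⁴, so T_eq⁴ = S(1−A)/(4σ).
T_eq = [1.70×10⁵ × 0.39 / (4 × 5.67×10⁻⁸)]^(1/4) = (2.92×10¹¹)^(1/4) = 735 K.

T_eq ≈ 735 K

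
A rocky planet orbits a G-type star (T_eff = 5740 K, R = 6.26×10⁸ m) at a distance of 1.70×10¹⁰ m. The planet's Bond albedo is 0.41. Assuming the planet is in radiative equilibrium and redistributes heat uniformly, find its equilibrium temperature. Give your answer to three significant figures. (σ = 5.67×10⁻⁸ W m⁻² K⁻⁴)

L = 4πR_⋆²σT_⋆⁴ = 4π(6.26×10⁸)² × 5.67×10⁻⁸ × (5740)⁴ = 3.03×10²⁶ W.
S = L/(4πd²) = 8.35×10⁴ W m⁻².
Energy balance: absorbed = emitted ⇒ πR²·S(1−A) = 4πR²·σT_eq⁴, so T_eq⁴ = S(1−A)/(4σ).
T_eq = [8.35×10⁴ × 0.59 / (4 × 5.67×10⁻⁸)]^(1/4) = (2.17×10¹¹)^(1/4) = 683 K.

T_eq ≈ 683 K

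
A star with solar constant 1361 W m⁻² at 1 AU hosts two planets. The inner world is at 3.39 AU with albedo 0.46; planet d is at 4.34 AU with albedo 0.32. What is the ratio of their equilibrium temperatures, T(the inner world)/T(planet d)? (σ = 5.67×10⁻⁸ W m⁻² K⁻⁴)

T₁/T₂ ≈ 1.068

T_eq = [S₀(1−A)/(4σd²)]^(1/4), so T ∝ (1−A)^(1/4) / √d.
T₁ = [1361×0.54/(4×5.67×10⁻⁸×3.39²)]^(1/4) = 129.58 K.
T₂ = [1361×0.68/(4×5.67×10⁻⁸×4.34²)]^(1/4) = 121.32 K.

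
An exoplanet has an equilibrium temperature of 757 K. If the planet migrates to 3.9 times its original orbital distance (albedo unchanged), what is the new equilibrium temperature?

T_eq ≈ 383 K

T_eq ∝ L^(1/4) · d^(−1/2).
T′ = 757 / 3.9^(1/2) = 383 K.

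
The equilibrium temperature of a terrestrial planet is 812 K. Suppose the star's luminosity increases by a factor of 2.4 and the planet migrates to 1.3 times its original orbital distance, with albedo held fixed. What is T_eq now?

T_eq ≈ 886 K

T_eq ∝ L^(1/4) · d^(−1/2).
T′ = 812 × 2.4^(1/4) / 1.3^(1/2) = 886 K.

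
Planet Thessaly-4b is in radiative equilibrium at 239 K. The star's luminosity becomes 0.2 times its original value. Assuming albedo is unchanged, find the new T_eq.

T_eq ∝ L^(1/4) · d^(−1/2).
T′ = 239 × 0.2^(1/4) = 160 K.

T_eq ≈ 160 K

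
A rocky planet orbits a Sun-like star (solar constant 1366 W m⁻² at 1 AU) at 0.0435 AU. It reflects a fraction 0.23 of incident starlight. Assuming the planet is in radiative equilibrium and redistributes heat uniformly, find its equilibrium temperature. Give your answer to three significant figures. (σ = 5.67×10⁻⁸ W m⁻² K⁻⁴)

T_eq ≈ 1250 K

Flux at 0.0435 AU: S = 1366/0.0435² = 7.22×10⁵ W m⁻².
Energy balance: absorbed = emitted ⇒ πR²·S(1−A) = 4πR²·σT_eq⁴, so T_eq⁴ = S(1−A)/(4σ).
T_eq = [7.22×10⁵ × 0.77 / (4 × 5.67×10⁻⁸)]^(1/4) = (2.45×10¹²)^(1/4) = 1250 K.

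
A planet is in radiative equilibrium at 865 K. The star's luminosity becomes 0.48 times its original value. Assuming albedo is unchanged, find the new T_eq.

T_eq ∝ L^(1/4) · d^(−1/2).
T′ = 865 × 0.48^(1/4) = 720 K.

T_eq ≈ 720 K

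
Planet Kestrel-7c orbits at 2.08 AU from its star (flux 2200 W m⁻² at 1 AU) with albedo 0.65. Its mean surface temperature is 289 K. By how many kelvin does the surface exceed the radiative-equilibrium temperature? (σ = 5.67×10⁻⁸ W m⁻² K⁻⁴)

S = 2200/2.08² = 508.5 W m⁻².
T_eq = [S(1−A)/(4σ)]^(1/4) = [508.5×0.35/(4×5.67×10⁻⁸)]^(1/4) = 167.4 K.
ΔT = T_surf − T_eq = 289 − 167.4.

ΔT ≈ 121.6 K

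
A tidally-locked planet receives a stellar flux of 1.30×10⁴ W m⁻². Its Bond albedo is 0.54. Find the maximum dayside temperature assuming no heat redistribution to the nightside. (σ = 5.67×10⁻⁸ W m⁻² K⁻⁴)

With no redistribution each surface element balances locally: S(1−A) = σT⁴.
T = [1.30×10⁴ × 0.46 / 5.67×10⁻⁸]^(1/4) = (1.05×10¹¹)^(1/4) = 570 K.

T_ss ≈ 570 K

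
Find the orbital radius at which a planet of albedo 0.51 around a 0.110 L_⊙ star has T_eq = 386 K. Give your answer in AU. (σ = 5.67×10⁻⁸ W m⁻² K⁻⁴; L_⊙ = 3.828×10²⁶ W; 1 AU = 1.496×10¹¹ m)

L = 0.110 × 3.828×10²⁶ = 4.21×10²⁵ W.
From T_eq⁴ = L(1−A)/(16πσd²): d = √[L(1−A)/(16πσT_eq⁴)].
d = √[4.21×10²⁵ × 0.49 / (16π × 5.67×10⁻⁸ × (386)⁴)] = 1.81×10¹⁰ m = 0.121 AU.

d ≈ 0.121 AU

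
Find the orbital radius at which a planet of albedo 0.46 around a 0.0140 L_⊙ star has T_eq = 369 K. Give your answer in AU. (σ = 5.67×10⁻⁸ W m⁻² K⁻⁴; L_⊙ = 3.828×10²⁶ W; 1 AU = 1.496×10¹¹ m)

d ≈ 0.0495 AU

L = 0.0140 × 3.828×10²⁶ = 5.36×10²⁴ W.
From T_eq⁴ = L(1−A)/(16πσd²): d = √[L(1−A)/(16πσT_eq⁴)].
d = √[5.36×10²⁴ × 0.54 / (16π × 5.67×10⁻⁸ × (369)⁴)] = 7.40×10⁹ m = 0.0495 AU.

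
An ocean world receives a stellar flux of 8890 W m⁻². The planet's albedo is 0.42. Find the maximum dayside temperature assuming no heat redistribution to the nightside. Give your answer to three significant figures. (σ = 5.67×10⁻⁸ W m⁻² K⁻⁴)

T_ss ≈ 549 K

With no redistribution each surface element balances locally: S(1−A) = σT⁴.
T = [8890 × 0.58 / 5.67×10⁻⁸]^(1/4) = (9.09×10¹⁰)^(1/4) = 549 K.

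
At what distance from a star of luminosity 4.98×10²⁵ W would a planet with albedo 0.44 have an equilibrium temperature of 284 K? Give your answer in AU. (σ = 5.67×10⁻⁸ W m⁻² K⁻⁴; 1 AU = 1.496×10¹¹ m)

d ≈ 0.259 AU

From T_eq⁴ = L(1−A)/(16πσd²): d = √[L(1−A)/(16πσT_eq⁴)].
d = √[4.98×10²⁵ × 0.56 / (16π × 5.67×10⁻⁸ × (284)⁴)] = 3.88×10¹⁰ m = 0.259 AU.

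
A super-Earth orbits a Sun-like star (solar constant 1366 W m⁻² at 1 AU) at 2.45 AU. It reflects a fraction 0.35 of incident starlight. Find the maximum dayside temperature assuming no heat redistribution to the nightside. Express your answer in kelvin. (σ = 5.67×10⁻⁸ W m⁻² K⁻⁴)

T_ss ≈ 226 K

Flux at 2.45 AU: S = 1366/2.45² = 228 W m⁻².
With no redistribution each surface element balances locally: S(1−A) = σT⁴.
T = [228 × 0.65 / 5.67×10⁻⁸]^(1/4) = (2.61×10⁹)^(1/4) = 226 K.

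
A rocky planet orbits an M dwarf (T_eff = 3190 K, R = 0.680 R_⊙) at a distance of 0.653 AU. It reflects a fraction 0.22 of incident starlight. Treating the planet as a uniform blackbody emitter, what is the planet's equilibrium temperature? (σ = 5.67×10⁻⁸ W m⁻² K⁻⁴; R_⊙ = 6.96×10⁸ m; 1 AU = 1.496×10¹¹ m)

T_eq ≈ 148 K

R_⋆ = 0.680 × 6.96×10⁸ = 4.73×10⁸ m.
d = 0.653 AU = 9.77×10¹⁰ m.
L = 4πR_⋆²σT_⋆⁴ = 4π(4.73×10⁸)² × 5.67×10⁻⁸ × (3190)⁴ = 1.65×10²⁵ W.
S = L/(4πd²) = 138 W m⁻².
Energy balance: absorbed = emitted ⇒ πR²·S(1−A) = 4πR²·σT_eq⁴, so T_eq⁴ = S(1−A)/(4σ).
T_eq = [138 × 0.78 / (4 × 5.67×10⁻⁸)]^(1/4) = (4.74×10⁸)^(1/4) = 148 K.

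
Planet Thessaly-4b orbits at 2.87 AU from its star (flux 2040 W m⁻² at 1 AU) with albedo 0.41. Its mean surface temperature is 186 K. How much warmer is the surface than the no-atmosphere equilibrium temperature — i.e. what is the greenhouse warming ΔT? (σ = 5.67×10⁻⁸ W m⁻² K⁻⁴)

ΔT ≈ 26.7 K

S = 2040/2.87² = 247.7 W m⁻².
T_eq = [S(1−A)/(4σ)]^(1/4) = [247.7×0.59/(4×5.67×10⁻⁸)]^(1/4) = 159.3 K.
ΔT = T_surf − T_eq = 186 − 159.3.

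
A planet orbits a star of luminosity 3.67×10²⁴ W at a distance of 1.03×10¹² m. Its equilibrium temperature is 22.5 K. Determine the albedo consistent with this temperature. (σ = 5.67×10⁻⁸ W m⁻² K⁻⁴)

A ≈ 0.79

Flux: S = L/(4πd²) = 3.67×10²⁴/(4π×(1.03×10¹²)²) = 0.275 W m⁻².
From T_eq⁴ = S(1−A)/(4σ): 1−A = 4σT_eq⁴/S.
1−A = 4 × 5.67×10⁻⁸ × (22.5)⁴ / 0.275 = 0.211.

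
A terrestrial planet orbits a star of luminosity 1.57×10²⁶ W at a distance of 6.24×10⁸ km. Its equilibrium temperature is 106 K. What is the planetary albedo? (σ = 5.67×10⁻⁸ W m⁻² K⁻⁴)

d = 6.24×10⁸ km = 6.24×10¹¹ m.
Flux: S = L/(4πd²) = 1.57×10²⁶/(4π×(6.24×10¹¹)²) = 32.1 W m⁻².
From T_eq⁴ = S(1−A)/(4σ): 1−A = 4σT_eq⁴/S.
1−A = 4 × 5.67×10⁻⁸ × (106)⁴ / 32.1 = 0.892.

A ≈ 0.11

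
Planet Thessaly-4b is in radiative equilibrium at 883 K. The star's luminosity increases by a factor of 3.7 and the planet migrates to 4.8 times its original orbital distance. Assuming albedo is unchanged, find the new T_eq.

T_eq ≈ 559 K

T_eq ∝ L^(1/4) · d^(−1/2).
T′ = 883 × 3.7^(1/4) / 4.8^(1/2) = 559 K.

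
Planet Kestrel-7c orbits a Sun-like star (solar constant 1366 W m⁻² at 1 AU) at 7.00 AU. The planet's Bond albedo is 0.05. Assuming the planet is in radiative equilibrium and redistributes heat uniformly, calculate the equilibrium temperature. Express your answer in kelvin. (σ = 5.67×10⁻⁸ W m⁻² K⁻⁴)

T_eq ≈ 104 K

Flux at 7.00 AU: S = 1366/7.00² = 27.9 W m⁻².
Energy balance: absorbed = emitted ⇒ πR²·S(1−A) = 4πR²·σT_eq⁴, so T_eq⁴ = S(1−A)/(4σ).
T_eq = [27.9 × 0.95 / (4 × 5.67×10⁻⁸)]^(1/4) = (1.17×10⁸)^(1/4) = 104 K.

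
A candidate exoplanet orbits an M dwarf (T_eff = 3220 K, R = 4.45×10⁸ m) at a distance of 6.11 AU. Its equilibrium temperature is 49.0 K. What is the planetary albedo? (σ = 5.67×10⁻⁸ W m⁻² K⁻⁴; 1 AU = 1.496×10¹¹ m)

d = 6.11 AU = 9.14×10¹¹ m.
L = 4πR_⋆²σT_⋆⁴ = 4π(4.45×10⁸)² × 5.67×10⁻⁸ × (3220)⁴ = 1.52×10²⁵ W.
S = L/(4πd²) = 1.44 W m⁻².
From T_eq⁴ = S(1−A)/(4σ): 1−A = 4σT_eq⁴/S.
1−A = 4 × 5.67×10⁻⁸ × (49.0)⁴ / 1.44 = 0.905.

A ≈ 0.10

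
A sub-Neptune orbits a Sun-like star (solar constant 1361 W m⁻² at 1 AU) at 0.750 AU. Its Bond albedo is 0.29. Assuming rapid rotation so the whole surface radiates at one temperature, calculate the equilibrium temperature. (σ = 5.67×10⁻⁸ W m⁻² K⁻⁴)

Flux at 0.750 AU: S = 1361/0.750² = 2420 W m⁻².
Energy balance: absorbed = emitted ⇒ πR²·S(1−A) = 4πR²·σT_eq⁴, so T_eq⁴ = S(1−A)/(4σ).
T_eq = [2420 × 0.71 / (4 × 5.67×10⁻⁸)]^(1/4) = (7.57×10⁹)^(1/4) = 295 K.

T_eq ≈ 295 K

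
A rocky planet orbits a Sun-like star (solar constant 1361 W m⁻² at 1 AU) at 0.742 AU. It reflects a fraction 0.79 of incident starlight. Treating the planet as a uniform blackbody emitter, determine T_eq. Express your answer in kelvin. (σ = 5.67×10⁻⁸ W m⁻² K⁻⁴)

Flux at 0.742 AU: S = 1361/0.742² = 2470 W m⁻².
Energy balance: absorbed = emitted ⇒ πR²·S(1−A) = 4πR²·σT_eq⁴, so T_eq⁴ = S(1−A)/(4σ).
T_eq = [2470 × 0.21 / (4 × 5.67×10⁻⁸)]^(1/4) = (2.29×10⁹)^(1/4) = 219 K.

T_eq ≈ 219 K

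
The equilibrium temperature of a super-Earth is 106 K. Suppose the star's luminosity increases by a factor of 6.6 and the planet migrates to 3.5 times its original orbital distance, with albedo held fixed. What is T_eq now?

T_eq ∝ L^(1/4) · d^(−1/2).
T′ = 106 × 6.6^(1/4) / 3.5^(1/2) = 90.8 K.

T_eq ≈ 90.8 K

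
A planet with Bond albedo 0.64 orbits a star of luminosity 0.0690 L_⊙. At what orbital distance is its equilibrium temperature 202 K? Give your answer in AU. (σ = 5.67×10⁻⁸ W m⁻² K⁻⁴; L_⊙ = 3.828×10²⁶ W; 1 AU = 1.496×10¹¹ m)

L = 0.0690 × 3.828×10²⁶ = 2.64×10²⁵ W.
From T_eq⁴ = L(1−A)/(16πσd²): d = √[L(1−A)/(16πσT_eq⁴)].
d = √[2.64×10²⁵ × 0.36 / (16π × 5.67×10⁻⁸ × (202)⁴)] = 4.48×10¹⁰ m = 0.299 AU.

d ≈ 0.299 AU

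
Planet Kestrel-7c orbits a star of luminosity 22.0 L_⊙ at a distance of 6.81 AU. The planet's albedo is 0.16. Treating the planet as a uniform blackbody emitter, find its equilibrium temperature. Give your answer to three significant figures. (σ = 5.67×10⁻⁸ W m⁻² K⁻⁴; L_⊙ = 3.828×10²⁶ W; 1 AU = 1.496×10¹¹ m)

T_eq ≈ 221 K

d = 6.81 AU = 1.02×10¹² m.
L = 22.0 × 3.828×10²⁶ = 8.42×10²⁷ W.
Flux: S = L/(4πd²) = 8.42×10²⁷/(4π×(1.02×10¹²)²) = 646 W m⁻².
Energy balance: absorbed = emitted ⇒ πR²·S(1−A) = 4πR²·σT_eq⁴, so T_eq⁴ = S(1−A)/(4σ).
T_eq = [646 × 0.84 / (4 × 5.67×10⁻⁸)]^(1/4) = (2.39×10⁹)^(1/4) = 221 K.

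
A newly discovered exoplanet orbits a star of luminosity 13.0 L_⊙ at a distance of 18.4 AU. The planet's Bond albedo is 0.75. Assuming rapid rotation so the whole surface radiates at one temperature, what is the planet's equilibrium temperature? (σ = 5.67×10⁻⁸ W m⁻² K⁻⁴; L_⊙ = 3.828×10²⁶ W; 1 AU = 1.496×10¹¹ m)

d = 18.4 AU = 2.75×10¹² m.
L = 13.0 × 3.828×10²⁶ = 4.98×10²⁷ W.
Flux: S = L/(4πd²) = 4.98×10²⁷/(4π×(2.75×10¹²)²) = 52.3 W m⁻².
Energy balance: absorbed = emitted ⇒ πR²·S(1−A) = 4πR²·σT_eq⁴, so T_eq⁴ = S(1−A)/(4σ).
T_eq = [52.3 × 0.25 / (4 × 5.67×10⁻⁸)]^(1/4) = (5.76×10⁷)^(1/4) = 87.1 K.

T_eq ≈ 87.1 K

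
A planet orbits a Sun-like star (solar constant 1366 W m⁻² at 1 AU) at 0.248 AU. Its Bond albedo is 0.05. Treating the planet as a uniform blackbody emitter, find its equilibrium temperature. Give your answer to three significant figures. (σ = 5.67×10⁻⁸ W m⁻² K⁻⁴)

Flux at 0.248 AU: S = 1366/0.248² = 2.22×10⁴ W m⁻².
Energy balance: absorbed = emitted ⇒ πR²·S(1−A) = 4πR²·σT_eq⁴, so T_eq⁴ = S(1−A)/(4σ).
T_eq = [2.22×10⁴ × 0.95 / (4 × 5.67×10⁻⁸)]^(1/4) = (9.30×10¹⁰)^(1/4) = 552 K.

T_eq ≈ 552 K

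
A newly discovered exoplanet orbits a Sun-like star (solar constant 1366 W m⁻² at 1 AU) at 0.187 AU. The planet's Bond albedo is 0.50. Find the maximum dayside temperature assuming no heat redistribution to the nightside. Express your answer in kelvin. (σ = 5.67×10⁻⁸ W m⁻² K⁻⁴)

T_ss ≈ 766 K

Flux at 0.187 AU: S = 1366/0.187² = 3.91×10⁴ W m⁻².
With no redistribution each surface element balances locally: S(1−A) = σT⁴.
T = [3.91×10⁴ × 0.50 / 5.67×10⁻⁸]^(1/4) = (3.44×10¹¹)^(1/4) = 766 K.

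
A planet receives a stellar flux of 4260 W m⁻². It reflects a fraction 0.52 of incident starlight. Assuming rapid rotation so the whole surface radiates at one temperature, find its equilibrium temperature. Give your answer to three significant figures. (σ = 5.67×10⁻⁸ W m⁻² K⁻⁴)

T_eq ≈ 308 K

Energy balance: absorbed = emitted ⇒ πR²·S(1−A) = 4πR²·σT_eq⁴, so T_eq⁴ = S(1−A)/(4σ).
T_eq = [4260 × 0.48 / (4 × 5.67×10⁻⁸)]^(1/4) = (9.02×10⁹)^(1/4) = 308 K.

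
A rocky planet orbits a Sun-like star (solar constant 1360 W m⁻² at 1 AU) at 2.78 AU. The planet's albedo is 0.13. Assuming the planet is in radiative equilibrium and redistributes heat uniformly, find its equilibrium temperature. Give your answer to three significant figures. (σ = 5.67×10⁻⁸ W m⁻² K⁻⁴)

T_eq ≈ 161 K

Flux at 2.78 AU: S = 1360/2.78² = 176 W m⁻².
Energy balance: absorbed = emitted ⇒ πR²·S(1−A) = 4πR²·σT_eq⁴, so T_eq⁴ = S(1−A)/(4σ).
T_eq = [176 × 0.87 / (4 × 5.67×10⁻⁸)]^(1/4) = (6.75×10⁸)^(1/4) = 161 K.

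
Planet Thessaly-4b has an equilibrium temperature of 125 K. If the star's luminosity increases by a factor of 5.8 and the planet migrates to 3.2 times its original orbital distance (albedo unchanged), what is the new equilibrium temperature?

T_eq ∝ L^(1/4) · d^(−1/2).
T′ = 125 × 5.8^(1/4) / 3.2^(1/2) = 108 K.

T_eq ≈ 108 K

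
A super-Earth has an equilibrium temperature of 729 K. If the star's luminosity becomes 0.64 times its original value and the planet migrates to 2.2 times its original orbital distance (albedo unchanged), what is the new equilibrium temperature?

T_eq ≈ 440 K

T_eq ∝ L^(1/4) · d^(−1/2).
T′ = 729 × 0.64^(1/4) / 2.2^(1/2) = 440 K.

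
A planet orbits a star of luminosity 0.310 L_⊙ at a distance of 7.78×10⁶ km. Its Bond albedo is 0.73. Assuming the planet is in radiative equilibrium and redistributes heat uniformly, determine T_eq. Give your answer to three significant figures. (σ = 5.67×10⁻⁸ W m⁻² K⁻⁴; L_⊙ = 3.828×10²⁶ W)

d = 7.78×10⁶ km = 7.78×10⁹ m.
L = 0.310 × 3.828×10²⁶ = 1.19×10²⁶ W.
Flux: S = L/(4πd²) = 1.19×10²⁶/(4π×(7.78×10⁹)²) = 1.56×10⁵ W m⁻².
Energy balance: absorbed = emitted ⇒ πR²·S(1−A) = 4πR²·σT_eq⁴, so T_eq⁴ = S(1−A)/(4σ).
T_eq = [1.56×10⁵ × 0.27 / (4 × 5.67×10⁻⁸)]^(1/4) = (1.86×10¹¹)^(1/4) = 656 K.

T_eq ≈ 656 K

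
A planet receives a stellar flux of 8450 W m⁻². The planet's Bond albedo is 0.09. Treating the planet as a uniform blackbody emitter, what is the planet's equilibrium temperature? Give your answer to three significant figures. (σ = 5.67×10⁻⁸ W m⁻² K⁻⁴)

T_eq ≈ 429 K

Energy balance: absorbed = emitted ⇒ πR²·S(1−A) = 4πR²·σT_eq⁴, so T_eq⁴ = S(1−A)/(4σ).
T_eq = [8450 × 0.91 / (4 × 5.67×10⁻⁸)]^(1/4) = (3.39×10¹⁰)^(1/4) = 429 K.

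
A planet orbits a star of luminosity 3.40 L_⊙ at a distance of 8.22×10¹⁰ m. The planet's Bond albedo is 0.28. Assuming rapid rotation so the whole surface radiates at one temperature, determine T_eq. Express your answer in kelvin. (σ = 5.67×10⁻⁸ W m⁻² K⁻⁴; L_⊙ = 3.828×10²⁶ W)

L = 3.40 × 3.828×10²⁶ = 1.30×10²⁷ W.
Flux: S = L/(4πd²) = 1.30×10²⁷/(4π×(8.22×10¹⁰)²) = 1.53×10⁴ W m⁻².
Energy balance: absorbed = emitted ⇒ πR²·S(1−A) = 4πR²·σT_eq⁴, so T_eq⁴ = S(1−A)/(4σ).
T_eq = [1.53×10⁴ × 0.72 / (4 × 5.67×10⁻⁸)]^(1/4) = (4.87×10¹⁰)^(1/4) = 470 K.

T_eq ≈ 470 K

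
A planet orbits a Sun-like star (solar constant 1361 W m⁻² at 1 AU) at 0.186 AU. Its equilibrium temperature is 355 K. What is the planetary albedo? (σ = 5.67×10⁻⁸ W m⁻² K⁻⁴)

Flux at 0.186 AU: S = 1361/0.186² = 3.93×10⁴ W m⁻².
From T_eq⁴ = S(1−A)/(4σ): 1−A = 4σT_eq⁴/S.
1−A = 4 × 5.67×10⁻⁸ × (355)⁴ / 3.93×10⁴ = 0.092.

A ≈ 0.91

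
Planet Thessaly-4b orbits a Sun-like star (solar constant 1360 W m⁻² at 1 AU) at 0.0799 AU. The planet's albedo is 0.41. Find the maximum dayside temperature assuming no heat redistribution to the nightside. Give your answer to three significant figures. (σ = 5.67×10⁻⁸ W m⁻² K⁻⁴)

T_ss ≈ 1220 K

Flux at 0.0799 AU: S = 1360/0.0799² = 2.13×10⁵ W m⁻².
With no redistribution each surface element balances locally: S(1−A) = σT⁴.
T = [2.13×10⁵ × 0.59 / 5.67×10⁻⁸]^(1/4) = (2.22×10¹²)^(1/4) = 1220 K.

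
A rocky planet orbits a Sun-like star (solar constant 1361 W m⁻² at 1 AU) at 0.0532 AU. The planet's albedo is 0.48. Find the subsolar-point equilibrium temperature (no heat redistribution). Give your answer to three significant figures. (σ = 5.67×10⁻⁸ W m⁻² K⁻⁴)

Flux at 0.0532 AU: S = 1361/0.0532² = 4.81×10⁵ W m⁻².
At the subsolar point the surface absorbs S(1−A) and emits σT⁴ per unit area — no factor of 4, since only the local patch is in balance.
T = [4.81×10⁵ × 0.52 / 5.67×10⁻⁸]^(1/4) = (4.41×10¹²)^(1/4) = 1450 K.

T_ss ≈ 1450 K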